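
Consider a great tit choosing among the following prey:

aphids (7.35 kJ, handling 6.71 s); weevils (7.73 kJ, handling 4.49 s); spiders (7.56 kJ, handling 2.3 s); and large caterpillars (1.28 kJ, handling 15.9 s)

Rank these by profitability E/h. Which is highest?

In descending order of E/h:
spiders: 7.56/2.3 = 3.29 kJ/s
weevils: 7.73/4.49 = 1.72 kJ/s
aphids: 7.35/6.71 = 1.1 kJ/s
large caterpillars: 1.28/15.9 = 0.0805 kJ/s

spiders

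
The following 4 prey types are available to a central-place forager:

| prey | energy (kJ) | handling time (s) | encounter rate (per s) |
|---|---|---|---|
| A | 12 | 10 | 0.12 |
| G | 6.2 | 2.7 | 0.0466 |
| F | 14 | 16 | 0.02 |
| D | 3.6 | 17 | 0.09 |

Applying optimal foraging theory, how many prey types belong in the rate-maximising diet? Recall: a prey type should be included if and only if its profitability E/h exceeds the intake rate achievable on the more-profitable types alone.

Profitabilities (E/h, kJ/s): G 2.3, A 1.2, F 0.875, D 0.212. Add prey in this order while the next type's profitability exceeds the intake rate on those already taken.
Rate on top 1: 0.2566. A: 1.2 > 0.2566 → include.
Rate on top 2: 0.7434. F: 0.875 > 0.7434 → include.
Rate on top 3: 0.7593. D: 0.212 < 0.7593 → exclude; stop.
Optimal diet: G, A, F — 3 of 4 types.

3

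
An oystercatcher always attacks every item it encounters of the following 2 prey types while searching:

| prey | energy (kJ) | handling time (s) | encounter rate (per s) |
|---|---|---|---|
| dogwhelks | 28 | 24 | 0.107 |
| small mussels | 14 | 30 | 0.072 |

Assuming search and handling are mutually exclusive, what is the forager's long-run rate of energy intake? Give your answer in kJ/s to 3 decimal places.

R = Σλ_iE_i / (1 + Σλ_ih_i)
Numerator: 0.107×28 + 0.072×14 = 4.004
Denominator: 1 + 0.107×24 + 0.072×30 = 5.728
R = 4.004/5.728 = 0.699 kJ/s

0.699 kJ/s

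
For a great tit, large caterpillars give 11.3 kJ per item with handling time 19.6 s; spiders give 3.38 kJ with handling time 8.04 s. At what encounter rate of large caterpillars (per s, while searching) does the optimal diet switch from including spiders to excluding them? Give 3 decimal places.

0.137 per s

At the threshold, the rate on large caterpillars alone equals the profitability of spiders: λ·11.3/(1 + λ·19.6) = 3.38/8.04 = 0.4204.
Rearranging, λ(11.3 − 0.4204×19.6) = 0.4204, so λ = 0.4204/3.06 = 0.1374 per s.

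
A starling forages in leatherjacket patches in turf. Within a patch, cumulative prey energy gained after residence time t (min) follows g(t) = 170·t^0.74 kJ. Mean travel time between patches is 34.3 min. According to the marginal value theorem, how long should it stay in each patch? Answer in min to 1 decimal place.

97.6 min

Optimal t* satisfies g'(t*) = g(t*)/(T + t*).
g'(t) = 0.74·170·t^-0.26. Setting 0.74·170·t^-0.26 = 170·t^0.74/(34.3+t) gives 0.74(34.3+t) = t, so 0.26·t = 0.74×34.3.
t* = 0.74×34.3/0.26 = 97.62 min.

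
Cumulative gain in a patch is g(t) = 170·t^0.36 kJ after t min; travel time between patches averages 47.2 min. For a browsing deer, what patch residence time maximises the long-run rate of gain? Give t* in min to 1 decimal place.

By the marginal value theorem, leave when the instantaneous gain rate g'(t) equals the habitat-wide average g(t)/(T + t).
g'(t) = 0.36·170·t^-0.64. Setting 0.36·170·t^-0.64 = 170·t^0.36/(47.2+t) gives 0.36(47.2+t) = t, so 0.64·t = 0.36×47.2.
t* = 0.36×47.2/0.64 = 26.55 min.

26.6 min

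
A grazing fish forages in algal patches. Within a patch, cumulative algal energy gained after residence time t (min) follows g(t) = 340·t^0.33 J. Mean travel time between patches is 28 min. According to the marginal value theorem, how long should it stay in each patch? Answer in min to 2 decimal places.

Optimal t* satisfies g'(t*) = g(t*)/(T + t*).
g'(t) = 0.33·340·t^-0.67. Setting 0.33·340·t^-0.67 = 340·t^0.33/(28+t) gives 0.33(28+t) = t, so 0.67·t = 0.33×28.
t* = 0.33×28/0.67 = 13.79 min.

13.79 min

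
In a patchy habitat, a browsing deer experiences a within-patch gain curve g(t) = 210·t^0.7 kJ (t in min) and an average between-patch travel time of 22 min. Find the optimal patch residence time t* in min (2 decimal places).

By the marginal value theorem, leave when the instantaneous gain rate g'(t) equals the habitat-wide average g(t)/(T + t).
g'(t) = 0.7·210·t^-0.3. Setting 0.7·210·t^-0.3 = 210·t^0.7/(22+t) gives 0.7(22+t) = t, so 0.30·t = 0.7×22.
t* = 0.7×22/0.30 = 51.33 min.

51.33 min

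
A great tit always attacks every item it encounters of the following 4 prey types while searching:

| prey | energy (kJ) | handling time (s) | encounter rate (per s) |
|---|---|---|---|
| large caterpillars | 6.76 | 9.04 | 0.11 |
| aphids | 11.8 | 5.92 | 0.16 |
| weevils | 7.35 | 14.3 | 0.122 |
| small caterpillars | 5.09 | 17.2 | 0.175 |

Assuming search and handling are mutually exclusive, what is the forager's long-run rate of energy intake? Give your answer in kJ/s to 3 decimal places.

Energy encountered per unit search time: 0.11×6.76 + 0.16×11.8 + 0.122×7.35 + 0.175×5.09 = 4.419 kJ/s.
Handling time per unit search time: 0.11×9.04 + 0.16×5.92 + 0.122×14.3 + 0.175×17.2 = 6.696.
Rate = 4.419/(1 + 6.696) = 0.5742 kJ/s.

0.574 kJ/s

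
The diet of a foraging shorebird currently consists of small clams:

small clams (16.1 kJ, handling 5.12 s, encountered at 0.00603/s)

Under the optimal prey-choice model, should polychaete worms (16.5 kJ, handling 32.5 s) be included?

Yes

Intake rate on the current diet: R = (0.00603×16.1) / (1 + 0.00603×5.12) = 0.09708/1.031 = 0.09418 kJ/s.
polychaete worms: E/h = 16.5/32.5 = 0.5077 kJ/s.
Since 0.5077 > R, including polychaete worms increases the long-run rate.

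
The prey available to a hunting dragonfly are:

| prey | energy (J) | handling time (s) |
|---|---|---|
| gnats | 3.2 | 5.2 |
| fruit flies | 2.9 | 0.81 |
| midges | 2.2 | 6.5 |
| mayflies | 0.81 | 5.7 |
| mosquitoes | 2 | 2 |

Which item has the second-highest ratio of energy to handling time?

In descending order of E/h:
fruit flies: 2.9/0.81 = 3.58 J/s
mosquitoes: 2/2 = 1 J/s
gnats: 3.2/5.2 = 0.615 J/s
midges: 2.2/6.5 = 0.338 J/s
mayflies: 0.81/5.7 = 0.142 J/s

mosquitoes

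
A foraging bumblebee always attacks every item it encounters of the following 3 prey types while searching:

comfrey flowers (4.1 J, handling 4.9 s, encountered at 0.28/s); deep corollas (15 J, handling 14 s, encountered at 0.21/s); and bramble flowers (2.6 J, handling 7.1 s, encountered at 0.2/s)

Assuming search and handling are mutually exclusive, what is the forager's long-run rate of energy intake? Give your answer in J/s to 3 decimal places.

Energy encountered per unit search time: 0.28×4.1 + 0.21×15 + 0.2×2.6 = 4.818 J/s.
Handling time per unit search time: 0.28×4.9 + 0.21×14 + 0.2×7.1 = 5.732.
Rate = 4.818/(1 + 5.732) = 0.7157 J/s.

0.716 J/s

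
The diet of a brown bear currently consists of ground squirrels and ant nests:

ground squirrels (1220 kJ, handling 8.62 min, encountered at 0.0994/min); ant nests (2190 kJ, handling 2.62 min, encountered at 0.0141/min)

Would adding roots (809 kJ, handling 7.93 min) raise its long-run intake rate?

Yes

Current rate: (0.0994×1220 + 0.0141×2190)/(1 + 0.0994×8.62 + 0.0141×2.62) = 80.34 kJ/min.
Profitability of roots: 809/7.93 = 102 kJ/min.
102 > 80.34, so adding roots raises the average — include it.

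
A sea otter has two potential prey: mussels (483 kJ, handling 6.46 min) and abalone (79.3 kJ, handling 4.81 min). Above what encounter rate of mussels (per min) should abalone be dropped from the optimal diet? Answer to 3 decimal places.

0.044 per min

At the threshold, the rate on mussels alone equals the profitability of abalone: λ·483/(1 + λ·6.46) = 79.3/4.81 = 16.49.
Rearranging, λ(483 − 16.49×6.46) = 16.49, so λ = 16.49/376.5 = 0.04379 per min.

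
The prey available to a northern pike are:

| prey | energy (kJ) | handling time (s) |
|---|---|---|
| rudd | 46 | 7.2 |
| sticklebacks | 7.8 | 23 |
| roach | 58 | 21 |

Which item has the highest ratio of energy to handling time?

Profitability E/h (kJ/s): rudd = 46/7.2 = 6.39, sticklebacks = 7.8/23 = 0.339, roach = 58/21 = 2.76.
Ranked: rudd > roach > sticklebacks.

rudd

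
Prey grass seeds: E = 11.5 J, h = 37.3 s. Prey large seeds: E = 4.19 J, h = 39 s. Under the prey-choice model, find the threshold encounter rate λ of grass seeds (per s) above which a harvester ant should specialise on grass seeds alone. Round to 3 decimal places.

0.014 per s

At the threshold, the rate on grass seeds alone equals the profitability of large seeds: λ·11.5/(1 + λ·37.3) = 4.19/39 = 0.1074.
Rearranging, λ(11.5 − 0.1074×37.3) = 0.1074, so λ = 0.1074/7.493 = 0.01434 per s.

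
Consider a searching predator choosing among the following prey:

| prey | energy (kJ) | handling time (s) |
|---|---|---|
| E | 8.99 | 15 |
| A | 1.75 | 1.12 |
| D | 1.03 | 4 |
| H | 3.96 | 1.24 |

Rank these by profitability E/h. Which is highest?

H

In descending order of E/h:
H: 3.96/1.24 = 3.19 kJ/s
A: 1.75/1.12 = 1.56 kJ/s
E: 8.99/15 = 0.599 kJ/s
D: 1.03/4 = 0.258 kJ/s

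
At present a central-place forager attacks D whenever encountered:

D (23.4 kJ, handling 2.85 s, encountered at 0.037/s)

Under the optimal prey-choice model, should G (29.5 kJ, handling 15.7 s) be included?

Yes

Current rate: (0.037×23.4)/(1 + 0.037×2.85) = 0.7832 kJ/s.
G: E/h = 29.5/15.7 = 1.879 kJ/s.
Since 1.879 > R, including G increases the long-run rate.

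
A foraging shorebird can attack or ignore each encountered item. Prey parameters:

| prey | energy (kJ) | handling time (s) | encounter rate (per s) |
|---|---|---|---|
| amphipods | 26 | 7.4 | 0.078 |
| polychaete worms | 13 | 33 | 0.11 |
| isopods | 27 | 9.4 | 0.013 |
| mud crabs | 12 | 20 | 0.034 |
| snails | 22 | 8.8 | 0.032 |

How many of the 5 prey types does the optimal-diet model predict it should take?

3

Profitabilities (E/h, kJ/s): amphipods 3.51, isopods 2.87, snails 2.5, mud crabs 0.6, polychaete worms 0.394. Add prey in this order while the next type's profitability exceeds the intake rate on those already taken.
Rate on top 1: 1.286. isopods: 2.87 > 1.286 → include.
Rate on top 2: 1.4. snails: 2.5 > 1.4 → include.
Rate on top 3: 1.556. mud crabs: 0.6 < 1.556 → exclude; stop.
Optimal diet: amphipods, isopods, snails — 3 of 5 types.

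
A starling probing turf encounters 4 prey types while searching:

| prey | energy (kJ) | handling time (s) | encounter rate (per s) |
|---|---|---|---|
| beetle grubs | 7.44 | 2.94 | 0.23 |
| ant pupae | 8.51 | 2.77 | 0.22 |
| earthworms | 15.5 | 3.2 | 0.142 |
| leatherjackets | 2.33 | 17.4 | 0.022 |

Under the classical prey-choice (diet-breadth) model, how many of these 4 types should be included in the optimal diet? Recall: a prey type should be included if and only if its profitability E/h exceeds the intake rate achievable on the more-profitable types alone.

3

Profitabilities (E/h, kJ/s): earthworms 4.84, ant pupae 3.07, beetle grubs 2.53, leatherjackets 0.134. Add prey in this order while the next type's profitability exceeds the intake rate on those already taken.
Rate on top 1: 1.513. ant pupae: 3.07 > 1.513 → include.
Rate on top 2: 1.974. beetle grubs: 2.53 > 1.974 → include.
Rate on top 3: 2.111. leatherjackets: 0.134 < 2.111 → exclude; stop.
Optimal diet: earthworms, ant pupae, beetle grubs — 3 of 4 types.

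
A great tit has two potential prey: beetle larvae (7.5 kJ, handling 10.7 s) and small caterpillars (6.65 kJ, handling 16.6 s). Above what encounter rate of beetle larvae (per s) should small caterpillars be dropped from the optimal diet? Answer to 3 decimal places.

At the threshold, the rate on beetle larvae alone equals the profitability of small caterpillars: λ·7.5/(1 + λ·10.7) = 6.65/16.6 = 0.4006.
Rearranging, λ(7.5 − 0.4006×10.7) = 0.4006, so λ = 0.4006/3.214 = 0.1247 per s.

0.125 per s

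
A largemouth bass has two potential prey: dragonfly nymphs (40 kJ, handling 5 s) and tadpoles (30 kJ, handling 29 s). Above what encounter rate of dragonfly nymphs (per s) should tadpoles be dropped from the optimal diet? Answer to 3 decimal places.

0.030 per s

Drop tadpoles once their profitability E₂/h₂ falls below the rate achievable on dragonfly nymphs alone: E₂/h₂ = λE₁/(1 + λh₁).
Solve for λ: λE₁h₂ = E₂(1 + λh₁) → λ(E₁h₂ − E₂h₁) = E₂ → λ = E₂/(E₁h₂ − E₂h₁).
λ = 30/(40×29 − 30×5) = 30/1010 = 0.0297 per s.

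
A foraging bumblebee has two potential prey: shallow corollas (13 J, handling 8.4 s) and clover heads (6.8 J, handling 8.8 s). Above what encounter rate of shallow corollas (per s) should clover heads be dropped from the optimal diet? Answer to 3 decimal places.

0.119 per s

At the threshold, the rate on shallow corollas alone equals the profitability of clover heads: λ·13/(1 + λ·8.4) = 6.8/8.8 = 0.7727.
Rearranging, λ(13 − 0.7727×8.4) = 0.7727, so λ = 0.7727/6.509 = 0.1187 per s.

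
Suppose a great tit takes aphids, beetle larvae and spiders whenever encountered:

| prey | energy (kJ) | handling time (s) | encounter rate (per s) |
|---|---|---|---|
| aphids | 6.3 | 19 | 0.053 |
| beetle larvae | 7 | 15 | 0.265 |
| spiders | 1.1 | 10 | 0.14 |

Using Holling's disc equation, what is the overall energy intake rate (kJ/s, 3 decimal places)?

R = Σλ_iE_i / (1 + Σλ_ih_i)
Numerator: 0.053×6.3 + 0.265×7 + 0.14×1.1 = 2.343
Denominator: 1 + 0.053×19 + 0.265×15 + 0.14×10 = 7.382
R = 2.343/7.382 = 0.3174 kJ/s

0.317 kJ/s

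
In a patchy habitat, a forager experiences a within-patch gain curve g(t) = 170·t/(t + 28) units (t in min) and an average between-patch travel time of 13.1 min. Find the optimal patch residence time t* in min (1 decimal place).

19.2 min

Optimal t* satisfies g'(t*) = g(t*)/(T + t*).
g'(t) = 170·28/(t + 28)². Setting 170·28/(t+28)² = 170t/[(t+28)(13.1+t)] gives 28(13.1+t) = t(t+28), so t² = 28×13.1 = 366.8.
t* = √366.8 = 19.15 min.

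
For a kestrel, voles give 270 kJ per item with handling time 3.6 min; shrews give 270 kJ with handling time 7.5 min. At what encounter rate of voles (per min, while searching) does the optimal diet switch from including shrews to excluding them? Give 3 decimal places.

Drop shrews once their profitability E₂/h₂ falls below the rate achievable on voles alone: E₂/h₂ = λE₁/(1 + λh₁).
Solve for λ: λE₁h₂ = E₂(1 + λh₁) → λ(E₁h₂ − E₂h₁) = E₂ → λ = E₂/(E₁h₂ − E₂h₁).
λ = 270/(270×7.5 − 270×3.6) = 270/1053 = 0.2564 per min.

0.256 per min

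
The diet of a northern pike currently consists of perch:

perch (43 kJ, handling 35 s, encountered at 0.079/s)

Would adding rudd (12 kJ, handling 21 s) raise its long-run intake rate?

On perch alone, R = ΣλE/(1+Σλh) = 3.397/3.765 = 0.9023 kJ/s.
rudd: E/h = 12/21 = 0.5714 kJ/s.
Since 0.5714 < R, time spent handling rudd is better spent searching.

No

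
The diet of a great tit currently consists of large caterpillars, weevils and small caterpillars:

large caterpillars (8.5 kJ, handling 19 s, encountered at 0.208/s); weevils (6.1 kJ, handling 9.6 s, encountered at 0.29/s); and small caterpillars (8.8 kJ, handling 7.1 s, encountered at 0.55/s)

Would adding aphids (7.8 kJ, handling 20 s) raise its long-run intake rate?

No

Intake rate on the current diet: R = (0.208×8.5 + 0.29×6.1 + 0.55×8.8) / (1 + 0.208×19 + 0.29×9.6 + 0.55×7.1) = 8.377/11.64 = 0.7196 kJ/s.
Profitability of aphids: 7.8/20 = 0.39 kJ/s.
0.39 < 0.7196, so adding aphids would lower the average — exclude it.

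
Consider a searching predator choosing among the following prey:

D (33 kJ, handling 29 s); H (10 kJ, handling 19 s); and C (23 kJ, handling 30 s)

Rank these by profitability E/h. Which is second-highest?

C

In descending order of E/h:
D: 33/29 = 1.14 kJ/s
C: 23/30 = 0.767 kJ/s
H: 10/19 = 0.526 kJ/s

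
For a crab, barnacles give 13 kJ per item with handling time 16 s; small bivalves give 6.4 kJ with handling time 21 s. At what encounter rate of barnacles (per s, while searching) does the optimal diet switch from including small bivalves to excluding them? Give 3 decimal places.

0.038 per s

The zero-one rule: include small bivalves iff E₂/h₂ > λE₁/(1+λh₁). Equality gives the switch point.
λE₁h₂ = E₂ + λE₂h₁ ⇒ λ = E₂/(E₁h₂ − E₂h₁) = 6.4/(273 − 102.4) = 0.03751 per s.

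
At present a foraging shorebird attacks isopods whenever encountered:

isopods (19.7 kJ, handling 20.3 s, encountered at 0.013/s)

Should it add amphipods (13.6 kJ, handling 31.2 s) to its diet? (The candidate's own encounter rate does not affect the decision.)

On isopods alone, R = ΣλE/(1+Σλh) = 0.2561/1.264 = 0.2026 kJ/s.
amphipods: E/h = 13.6/31.2 = 0.4359 kJ/s.
0.4359 > 0.2026, so adding amphipods raises the average — include it.

Yes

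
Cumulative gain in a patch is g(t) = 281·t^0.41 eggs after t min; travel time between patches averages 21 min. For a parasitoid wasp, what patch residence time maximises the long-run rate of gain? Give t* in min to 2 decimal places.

14.59 min

Optimal t* satisfies g'(t*) = g(t*)/(T + t*).
g'(t) = 0.41·281·t^-0.59. Setting 0.41·281·t^-0.59 = 281·t^0.41/(21+t) gives 0.41(21+t) = t, so 0.59·t = 0.41×21.
t* = 0.41×21/0.59 = 14.59 min.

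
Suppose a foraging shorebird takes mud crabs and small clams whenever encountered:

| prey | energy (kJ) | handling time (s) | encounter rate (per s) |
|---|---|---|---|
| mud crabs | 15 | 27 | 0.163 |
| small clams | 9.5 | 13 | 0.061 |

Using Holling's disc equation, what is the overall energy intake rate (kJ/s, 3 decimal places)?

Energy encountered per unit search time: 0.163×15 + 0.061×9.5 = 3.025 kJ/s.
Handling time per unit search time: 0.163×27 + 0.061×13 = 5.194.
Rate = 3.025/(1 + 5.194) = 0.4883 kJ/s.

0.488 kJ/s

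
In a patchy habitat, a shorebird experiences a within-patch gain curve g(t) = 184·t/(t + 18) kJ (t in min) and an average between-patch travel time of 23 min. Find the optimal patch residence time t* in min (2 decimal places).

Maximise g(t)/(T+t): set derivative to zero → g'(t)(T+t) = g(t).
g'(t) = 184·18/(t + 18)². Setting 184·18/(t+18)² = 184t/[(t+18)(23+t)] gives 18(23+t) = t(t+18), so t² = 18×23 = 414.
t* = √414 = 20.35 min.

20.35 min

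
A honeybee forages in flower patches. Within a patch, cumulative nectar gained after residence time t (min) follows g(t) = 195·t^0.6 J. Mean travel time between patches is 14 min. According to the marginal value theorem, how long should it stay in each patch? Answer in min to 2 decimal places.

Optimal t* satisfies g'(t*) = g(t*)/(T + t*).
g'(t) = 0.6·195·t^-0.4. Setting 0.6·195·t^-0.4 = 195·t^0.6/(14+t) gives 0.6(14+t) = t, so 0.40·t = 0.6×14.
t* = 0.6×14/0.40 = 21 min.

21.00 min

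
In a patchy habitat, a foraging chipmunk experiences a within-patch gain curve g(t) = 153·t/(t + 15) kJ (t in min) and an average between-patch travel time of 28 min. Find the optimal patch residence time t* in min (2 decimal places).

Optimal t* satisfies g'(t*) = g(t*)/(T + t*).
g'(t) = 153·15/(t + 15)². Setting 153·15/(t+15)² = 153t/[(t+15)(28+t)] gives 15(28+t) = t(t+15), so t² = 15×28 = 420.
t* = √420 = 20.49 min.

20.49 min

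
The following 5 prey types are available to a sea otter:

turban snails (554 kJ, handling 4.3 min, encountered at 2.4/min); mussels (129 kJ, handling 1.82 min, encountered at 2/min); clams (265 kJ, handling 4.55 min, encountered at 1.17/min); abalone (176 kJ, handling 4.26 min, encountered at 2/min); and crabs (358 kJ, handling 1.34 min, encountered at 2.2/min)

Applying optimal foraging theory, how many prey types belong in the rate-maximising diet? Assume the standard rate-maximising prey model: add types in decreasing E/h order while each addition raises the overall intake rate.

1

Profitabilities (E/h, kJ/min): crabs 267, turban snails 129, mussels 70.9, clams 58.2, abalone 41.3. Add prey in this order while the next type's profitability exceeds the intake rate on those already taken.
Rate on top 1: 199.5. turban snails: 129 < 199.5 → exclude; stop.
Optimal diet: crabs — 1 of 5 types.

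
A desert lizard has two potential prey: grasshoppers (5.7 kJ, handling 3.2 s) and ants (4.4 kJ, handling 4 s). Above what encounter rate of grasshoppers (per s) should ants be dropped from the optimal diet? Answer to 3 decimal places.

0.505 per s

At the threshold, the rate on grasshoppers alone equals the profitability of ants: λ·5.7/(1 + λ·3.2) = 4.4/4 = 1.1.
Rearranging, λ(5.7 − 1.1×3.2) = 1.1, so λ = 1.1/2.18 = 0.5046 per s.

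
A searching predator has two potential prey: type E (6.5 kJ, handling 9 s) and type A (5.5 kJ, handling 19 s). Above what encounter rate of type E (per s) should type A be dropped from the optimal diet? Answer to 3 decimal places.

0.074 per s

Drop type A once their profitability E₂/h₂ falls below the rate achievable on type E alone: E₂/h₂ = λE₁/(1 + λh₁).
Solve for λ: λE₁h₂ = E₂(1 + λh₁) → λ(E₁h₂ − E₂h₁) = E₂ → λ = E₂/(E₁h₂ − E₂h₁).
λ = 5.5/(6.5×19 − 5.5×9) = 5.5/74 = 0.07432 per s.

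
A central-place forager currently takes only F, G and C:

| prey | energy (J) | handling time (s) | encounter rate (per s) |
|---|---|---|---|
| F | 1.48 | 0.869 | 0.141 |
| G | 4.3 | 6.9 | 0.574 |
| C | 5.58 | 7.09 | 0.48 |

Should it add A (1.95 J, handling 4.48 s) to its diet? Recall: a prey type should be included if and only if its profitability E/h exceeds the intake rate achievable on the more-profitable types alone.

No

Intake rate on the current diet: R = (0.141×1.48 + 0.574×4.3 + 0.48×5.58) / (1 + 0.141×0.869 + 0.574×6.9 + 0.48×7.09) = 5.355/8.486 = 0.631 J/s.
A: E/h = 1.95/4.48 = 0.4353 J/s.
Since 0.4353 < R, time spent handling A is better spent searching.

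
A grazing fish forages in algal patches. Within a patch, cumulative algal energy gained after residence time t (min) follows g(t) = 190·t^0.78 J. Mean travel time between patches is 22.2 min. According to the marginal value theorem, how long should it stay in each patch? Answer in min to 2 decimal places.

Maximise g(t)/(T+t): set derivative to zero → g'(t)(T+t) = g(t).
g'(t) = 0.78·190·t^-0.22. Setting 0.78·190·t^-0.22 = 190·t^0.78/(22.2+t) gives 0.78(22.2+t) = t, so 0.22·t = 0.78×22.2.
t* = 0.78×22.2/0.22 = 78.71 min.

78.71 min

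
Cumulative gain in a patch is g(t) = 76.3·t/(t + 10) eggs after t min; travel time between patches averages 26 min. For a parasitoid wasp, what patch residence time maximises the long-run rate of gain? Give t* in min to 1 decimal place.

By the marginal value theorem, leave when the instantaneous gain rate g'(t) equals the habitat-wide average g(t)/(T + t).
g'(t) = 76.3·10/(t + 10)². Setting 76.3·10/(t+10)² = 76.3t/[(t+10)(26+t)] gives 10(26+t) = t(t+10), so t² = 10×26 = 260.
t* = √260 = 16.12 min.

16.1 min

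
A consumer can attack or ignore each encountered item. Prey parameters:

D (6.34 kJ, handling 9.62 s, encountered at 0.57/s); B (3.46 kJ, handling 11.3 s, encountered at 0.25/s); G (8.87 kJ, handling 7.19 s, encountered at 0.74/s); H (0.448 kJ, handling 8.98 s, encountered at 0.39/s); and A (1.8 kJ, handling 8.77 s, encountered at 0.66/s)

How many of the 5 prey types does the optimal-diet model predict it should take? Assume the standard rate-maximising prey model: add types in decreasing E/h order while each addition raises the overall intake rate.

1

Rank by E/h (kJ/s): G 1.23, D 0.659, B 0.306, A 0.205, H 0.0499. Include each in turn until the next type's E/h falls below the running intake rate.
Rate on top 1: 1.038. D: 0.659 < 1.038 → exclude; stop.
Optimal diet: G — 1 of 5 types.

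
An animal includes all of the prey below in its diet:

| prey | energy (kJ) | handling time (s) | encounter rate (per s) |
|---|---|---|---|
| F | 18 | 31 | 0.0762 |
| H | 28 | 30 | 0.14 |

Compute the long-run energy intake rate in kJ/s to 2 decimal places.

R = (0.0762×18 + 0.14×28) / (1 + 0.0762×31 + 0.14×30) = 5.292/7.562 = 0.6997 kJ/s.

0.70 kJ/s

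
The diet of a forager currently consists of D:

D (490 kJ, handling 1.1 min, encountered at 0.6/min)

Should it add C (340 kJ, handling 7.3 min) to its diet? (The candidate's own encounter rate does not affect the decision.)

Current rate: (0.6×490)/(1 + 0.6×1.1) = 177.1 kJ/min.
Profitability of C: 340/7.3 = 46.58 kJ/min.
46.58 < 177.1, so adding C would lower the average — exclude it.

No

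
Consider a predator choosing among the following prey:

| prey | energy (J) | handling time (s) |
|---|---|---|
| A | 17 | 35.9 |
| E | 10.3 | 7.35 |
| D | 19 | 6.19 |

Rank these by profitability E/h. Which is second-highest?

Profitability E/h (J/s): A = 17/35.9 = 0.474, E = 10.3/7.35 = 1.4, D = 19/6.19 = 3.07.
Ranked: D > E > A.

E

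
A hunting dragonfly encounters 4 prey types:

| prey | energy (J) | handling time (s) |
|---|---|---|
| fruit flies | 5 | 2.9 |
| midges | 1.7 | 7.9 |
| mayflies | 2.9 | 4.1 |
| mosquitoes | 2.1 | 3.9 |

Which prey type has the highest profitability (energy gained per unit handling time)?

In descending order of E/h:
fruit flies: 5/2.9 = 1.72 J/s
mayflies: 2.9/4.1 = 0.707 J/s
mosquitoes: 2.1/3.9 = 0.538 J/s
midges: 1.7/7.9 = 0.215 J/s

fruit flies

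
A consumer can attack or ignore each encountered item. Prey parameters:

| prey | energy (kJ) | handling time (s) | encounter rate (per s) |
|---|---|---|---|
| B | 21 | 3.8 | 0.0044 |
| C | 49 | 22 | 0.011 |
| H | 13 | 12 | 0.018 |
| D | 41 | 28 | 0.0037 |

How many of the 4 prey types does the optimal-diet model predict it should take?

4

E/h in descending order: B 5.53, C 2.23, D 1.46, H 1.08 kJ/s. The optimal diet is the largest prefix of this list for which every included type satisfies E_i/h_i > R on the types above it.
Rate on top 1: 0.09088. C: 2.23 > 0.09088 → include.
Rate on top 2: 0.5016. D: 1.46 > 0.5016 → include.
Rate on top 3: 0.5748. H: 1.08 > 0.5748 → include.
Optimal diet: B, C, D, H — 4 of 4 types.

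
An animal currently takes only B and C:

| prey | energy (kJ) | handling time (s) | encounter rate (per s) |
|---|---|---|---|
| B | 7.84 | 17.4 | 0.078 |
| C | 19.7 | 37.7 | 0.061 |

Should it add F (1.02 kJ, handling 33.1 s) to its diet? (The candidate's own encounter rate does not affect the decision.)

No

Current rate: (0.078×7.84 + 0.061×19.7)/(1 + 0.078×17.4 + 0.061×37.7) = 0.3894 kJ/s.
F: E/h = 1.02/33.1 = 0.03082 kJ/s.
0.03082 < 0.3894, so adding F would lower the average — exclude it.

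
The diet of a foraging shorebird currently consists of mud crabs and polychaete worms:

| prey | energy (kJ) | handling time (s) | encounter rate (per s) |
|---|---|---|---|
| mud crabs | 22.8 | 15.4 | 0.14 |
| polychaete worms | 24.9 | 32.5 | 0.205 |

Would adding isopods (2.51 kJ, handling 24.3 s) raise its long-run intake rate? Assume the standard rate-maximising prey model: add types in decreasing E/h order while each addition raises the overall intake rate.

No

On mud crabs and polychaete worms alone, R = ΣλE/(1+Σλh) = 8.296/9.819 = 0.845 kJ/s.
Profitability of isopods: 2.51/24.3 = 0.1033 kJ/s.
0.1033 < 0.845, so adding isopods would lower the average — exclude it.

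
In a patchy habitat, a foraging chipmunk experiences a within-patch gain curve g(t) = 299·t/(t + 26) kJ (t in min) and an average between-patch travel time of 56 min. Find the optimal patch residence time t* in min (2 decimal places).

38.16 min

Optimal t* satisfies g'(t*) = g(t*)/(T + t*).
g'(t) = 299·26/(t + 26)². Setting 299·26/(t+26)² = 299t/[(t+26)(56+t)] gives 26(56+t) = t(t+26), so t² = 26×56 = 1456.
t* = √1456 = 38.16 min.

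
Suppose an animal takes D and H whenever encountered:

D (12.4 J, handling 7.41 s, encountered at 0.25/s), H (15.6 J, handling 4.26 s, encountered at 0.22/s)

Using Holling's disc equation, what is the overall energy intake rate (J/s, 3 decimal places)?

R = Σλ_iE_i / (1 + Σλ_ih_i)
Numerator: 0.25×12.4 + 0.22×15.6 = 6.532
Denominator: 1 + 0.25×7.41 + 0.22×4.26 = 3.79
R = 6.532/3.79 = 1.724 J/s

1.724 J/s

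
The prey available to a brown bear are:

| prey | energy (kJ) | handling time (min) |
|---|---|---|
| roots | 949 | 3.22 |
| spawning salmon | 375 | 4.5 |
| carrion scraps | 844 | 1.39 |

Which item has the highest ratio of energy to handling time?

In descending order of E/h:
carrion scraps: 844/1.39 = 607 kJ/min
roots: 949/3.22 = 295 kJ/min
spawning salmon: 375/4.5 = 83.3 kJ/min

carrion scraps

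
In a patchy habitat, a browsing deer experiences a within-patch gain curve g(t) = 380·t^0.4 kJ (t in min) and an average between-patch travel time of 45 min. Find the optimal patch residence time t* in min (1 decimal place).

By the marginal value theorem, leave when the instantaneous gain rate g'(t) equals the habitat-wide average g(t)/(T + t).
g'(t) = 0.4·380·t^-0.6. Setting 0.4·380·t^-0.6 = 380·t^0.4/(45+t) gives 0.4(45+t) = t, so 0.60·t = 0.4×45.
t* = 0.4×45/0.60 = 30 min.

30.0 min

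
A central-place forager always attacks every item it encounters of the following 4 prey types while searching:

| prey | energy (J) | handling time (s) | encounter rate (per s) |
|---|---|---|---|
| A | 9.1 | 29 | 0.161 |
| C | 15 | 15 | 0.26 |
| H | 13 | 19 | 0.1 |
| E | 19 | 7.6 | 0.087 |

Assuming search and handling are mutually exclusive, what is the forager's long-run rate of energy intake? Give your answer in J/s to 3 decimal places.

R = (0.161×9.1 + 0.26×15 + 0.1×13 + 0.087×19) / (1 + 0.161×29 + 0.26×15 + 0.1×19 + 0.087×7.6) = 8.318/12.13 = 0.6857 J/s.

0.686 J/s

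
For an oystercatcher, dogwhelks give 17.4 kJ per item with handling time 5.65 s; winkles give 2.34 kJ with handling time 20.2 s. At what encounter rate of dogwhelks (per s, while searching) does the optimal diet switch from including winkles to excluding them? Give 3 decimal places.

Drop winkles once their profitability E₂/h₂ falls below the rate achievable on dogwhelks alone: E₂/h₂ = λE₁/(1 + λh₁).
Solve for λ: λE₁h₂ = E₂(1 + λh₁) → λ(E₁h₂ − E₂h₁) = E₂ → λ = E₂/(E₁h₂ − E₂h₁).
λ = 2.34/(17.4×20.2 − 2.34×5.65) = 2.34/338.3 = 0.006918 per s.

0.007 per s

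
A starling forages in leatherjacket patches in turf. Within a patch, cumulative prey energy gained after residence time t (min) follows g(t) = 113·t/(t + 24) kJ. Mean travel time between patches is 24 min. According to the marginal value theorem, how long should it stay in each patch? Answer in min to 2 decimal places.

Maximise g(t)/(T+t): set derivative to zero → g'(t)(T+t) = g(t).
g'(t) = 113·24/(t + 24)². Setting 113·24/(t+24)² = 113t/[(t+24)(24+t)] gives 24(24+t) = t(t+24), so t² = 24×24 = 576.
t* = √576 = 24 min.

24.00 min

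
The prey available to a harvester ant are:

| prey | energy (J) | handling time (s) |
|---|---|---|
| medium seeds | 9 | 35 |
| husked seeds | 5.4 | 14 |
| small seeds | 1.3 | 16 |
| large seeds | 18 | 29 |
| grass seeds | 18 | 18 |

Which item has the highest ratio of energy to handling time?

Profitability E/h (J/s): medium seeds = 9/35 = 0.257, husked seeds = 5.4/14 = 0.386, small seeds = 1.3/16 = 0.0813, large seeds = 18/29 = 0.621, grass seeds = 18/18 = 1.
Ranked: grass seeds > large seeds > husked seeds > medium seeds > small seeds.

grass seeds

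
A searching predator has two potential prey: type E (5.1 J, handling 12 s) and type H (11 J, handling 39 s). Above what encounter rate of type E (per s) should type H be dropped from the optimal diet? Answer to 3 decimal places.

0.164 per s

The zero-one rule: include type H iff E₂/h₂ > λE₁/(1+λh₁). Equality gives the switch point.
λE₁h₂ = E₂ + λE₂h₁ ⇒ λ = E₂/(E₁h₂ − E₂h₁) = 11/(198.9 − 132) = 0.1644 per s.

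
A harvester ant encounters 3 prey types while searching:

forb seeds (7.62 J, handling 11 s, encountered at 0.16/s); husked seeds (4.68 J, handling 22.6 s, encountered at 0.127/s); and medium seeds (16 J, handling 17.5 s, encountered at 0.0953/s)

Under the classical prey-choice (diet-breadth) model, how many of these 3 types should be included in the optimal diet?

E/h in descending order: medium seeds 0.914, forb seeds 0.693, husked seeds 0.207 J/s. The optimal diet is the largest prefix of this list for which every included type satisfies E_i/h_i > R on the types above it.
Rate on top 1: 0.5716. forb seeds: 0.693 > 0.5716 → include.
Rate on top 2: 0.6197. husked seeds: 0.207 < 0.6197 → exclude; stop.
Optimal diet: medium seeds, forb seeds — 2 of 3 types.

2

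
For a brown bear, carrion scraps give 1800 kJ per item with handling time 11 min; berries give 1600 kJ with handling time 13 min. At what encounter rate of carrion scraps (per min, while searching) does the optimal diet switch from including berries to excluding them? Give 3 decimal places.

Drop berries once their profitability E₂/h₂ falls below the rate achievable on carrion scraps alone: E₂/h₂ = λE₁/(1 + λh₁).
Solve for λ: λE₁h₂ = E₂(1 + λh₁) → λ(E₁h₂ − E₂h₁) = E₂ → λ = E₂/(E₁h₂ − E₂h₁).
λ = 1600/(1800×13 − 1600×11) = 1600/5800 = 0.2759 per min.

0.276 per min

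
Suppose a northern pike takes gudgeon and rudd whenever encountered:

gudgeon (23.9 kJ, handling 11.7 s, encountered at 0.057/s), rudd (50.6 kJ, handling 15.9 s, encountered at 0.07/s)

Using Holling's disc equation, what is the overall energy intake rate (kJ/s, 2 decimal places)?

1.76 kJ/s

R = Σλ_iE_i / (1 + Σλ_ih_i)
Numerator: 0.057×23.9 + 0.07×50.6 = 4.904
Denominator: 1 + 0.057×11.7 + 0.07×15.9 = 2.78
R = 4.904/2.78 = 1.764 kJ/s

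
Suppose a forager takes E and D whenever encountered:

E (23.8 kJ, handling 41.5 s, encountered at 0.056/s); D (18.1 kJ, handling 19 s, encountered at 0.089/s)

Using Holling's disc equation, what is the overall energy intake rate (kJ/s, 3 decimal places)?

R = (0.056×23.8 + 0.089×18.1) / (1 + 0.056×41.5 + 0.089×19) = 2.944/5.015 = 0.587 kJ/s.

0.587 kJ/s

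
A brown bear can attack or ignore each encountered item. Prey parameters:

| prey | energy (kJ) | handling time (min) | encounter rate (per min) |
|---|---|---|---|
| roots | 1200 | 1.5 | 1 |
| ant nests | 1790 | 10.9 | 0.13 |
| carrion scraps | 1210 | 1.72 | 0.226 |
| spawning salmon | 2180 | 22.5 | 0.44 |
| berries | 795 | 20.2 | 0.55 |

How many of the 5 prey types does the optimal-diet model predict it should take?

E/h in descending order: roots 800, carrion scraps 703, ant nests 164, spawning salmon 96.9, berries 39.4 kJ/min. The optimal diet is the largest prefix of this list for which every included type satisfies E_i/h_i > R on the types above it.
Rate on top 1: 480. carrion scraps: 703 > 480 → include.
Rate on top 2: 510.1. ant nests: 164 < 510.1 → exclude; stop.
Optimal diet: roots, carrion scraps — 2 of 5 types.

2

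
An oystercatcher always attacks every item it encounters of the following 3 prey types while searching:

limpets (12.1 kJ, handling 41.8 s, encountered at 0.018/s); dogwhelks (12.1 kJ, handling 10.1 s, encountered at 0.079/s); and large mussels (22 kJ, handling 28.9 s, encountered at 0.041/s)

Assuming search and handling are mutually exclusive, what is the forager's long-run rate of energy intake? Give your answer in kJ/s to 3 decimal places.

R = Σλ_iE_i / (1 + Σλ_ih_i)
Numerator: 0.018×12.1 + 0.079×12.1 + 0.041×22 = 2.076
Denominator: 1 + 0.018×41.8 + 0.079×10.1 + 0.041×28.9 = 3.735
R = 2.076/3.735 = 0.5557 kJ/s

0.556 kJ/s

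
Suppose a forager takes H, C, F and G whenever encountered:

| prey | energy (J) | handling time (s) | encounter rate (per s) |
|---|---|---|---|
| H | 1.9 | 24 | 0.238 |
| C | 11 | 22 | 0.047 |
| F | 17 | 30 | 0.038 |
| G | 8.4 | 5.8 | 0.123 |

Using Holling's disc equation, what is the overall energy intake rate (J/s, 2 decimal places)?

R = (0.238×1.9 + 0.047×11 + 0.038×17 + 0.123×8.4) / (1 + 0.238×24 + 0.047×22 + 0.038×30 + 0.123×5.8) = 2.648/9.599 = 0.2759 J/s.

0.28 J/s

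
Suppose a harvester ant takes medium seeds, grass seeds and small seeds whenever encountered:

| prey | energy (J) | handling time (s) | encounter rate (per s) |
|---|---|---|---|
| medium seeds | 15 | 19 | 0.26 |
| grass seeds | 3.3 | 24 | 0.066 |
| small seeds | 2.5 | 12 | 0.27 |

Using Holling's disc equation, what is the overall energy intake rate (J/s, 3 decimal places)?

R = Σλ_iE_i / (1 + Σλ_ih_i)
Numerator: 0.26×15 + 0.066×3.3 + 0.27×2.5 = 4.793
Denominator: 1 + 0.26×19 + 0.066×24 + 0.27×12 = 10.76
R = 4.793/10.76 = 0.4453 J/s

0.445 J/s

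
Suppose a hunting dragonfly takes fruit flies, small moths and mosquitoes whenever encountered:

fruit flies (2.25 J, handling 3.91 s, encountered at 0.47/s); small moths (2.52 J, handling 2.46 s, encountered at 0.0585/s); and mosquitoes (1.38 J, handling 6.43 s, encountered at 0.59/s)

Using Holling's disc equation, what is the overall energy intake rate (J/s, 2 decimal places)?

Energy encountered per unit search time: 0.47×2.25 + 0.0585×2.52 + 0.59×1.38 = 2.019 J/s.
Handling time per unit search time: 0.47×3.91 + 0.0585×2.46 + 0.59×6.43 = 5.775.
Rate = 2.019/(1 + 5.775) = 0.298 J/s.

0.30 J/s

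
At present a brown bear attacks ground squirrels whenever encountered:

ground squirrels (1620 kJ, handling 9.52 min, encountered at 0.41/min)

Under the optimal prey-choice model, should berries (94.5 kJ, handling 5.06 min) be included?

Current rate: (0.41×1620)/(1 + 0.41×9.52) = 135.5 kJ/min.
berries: E/h = 94.5/5.06 = 18.68 kJ/min.
18.68 < 135.5, so adding berries would lower the average — exclude it.

No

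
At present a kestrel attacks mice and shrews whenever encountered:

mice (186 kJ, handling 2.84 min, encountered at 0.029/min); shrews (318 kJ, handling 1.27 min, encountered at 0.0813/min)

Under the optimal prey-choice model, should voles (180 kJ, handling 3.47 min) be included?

Yes

On mice and shrews alone, R = ΣλE/(1+Σλh) = 31.25/1.186 = 26.36 kJ/min.
voles: E/h = 180/3.47 = 51.87 kJ/min.
Since 51.87 > R, including voles increases the long-run rate.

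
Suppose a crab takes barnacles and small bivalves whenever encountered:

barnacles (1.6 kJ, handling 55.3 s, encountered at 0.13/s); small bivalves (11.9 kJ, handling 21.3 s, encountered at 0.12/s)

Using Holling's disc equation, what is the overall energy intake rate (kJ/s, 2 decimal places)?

R = Σλ_iE_i / (1 + Σλ_ih_i)
Numerator: 0.13×1.6 + 0.12×11.9 = 1.636
Denominator: 1 + 0.13×55.3 + 0.12×21.3 = 10.75
R = 1.636/10.75 = 0.1523 kJ/s

0.15 kJ/s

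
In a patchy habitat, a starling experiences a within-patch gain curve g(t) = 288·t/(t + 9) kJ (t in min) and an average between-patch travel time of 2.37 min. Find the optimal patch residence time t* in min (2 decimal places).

Optimal t* satisfies g'(t*) = g(t*)/(T + t*).
g'(t) = 288·9/(t + 9)². Setting 288·9/(t+9)² = 288t/[(t+9)(2.37+t)] gives 9(2.37+t) = t(t+9), so t² = 9×2.37 = 21.33.
t* = √21.33 = 4.618 min.

4.62 min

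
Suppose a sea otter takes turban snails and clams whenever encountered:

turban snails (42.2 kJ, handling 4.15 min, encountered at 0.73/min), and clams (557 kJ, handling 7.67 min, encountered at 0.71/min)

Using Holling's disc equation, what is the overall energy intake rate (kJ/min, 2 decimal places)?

Energy encountered per unit search time: 0.73×42.2 + 0.71×557 = 426.3 kJ/min.
Handling time per unit search time: 0.73×4.15 + 0.71×7.67 = 8.475.
Rate = 426.3/(1 + 8.475) = 44.99 kJ/min.

44.99 kJ/min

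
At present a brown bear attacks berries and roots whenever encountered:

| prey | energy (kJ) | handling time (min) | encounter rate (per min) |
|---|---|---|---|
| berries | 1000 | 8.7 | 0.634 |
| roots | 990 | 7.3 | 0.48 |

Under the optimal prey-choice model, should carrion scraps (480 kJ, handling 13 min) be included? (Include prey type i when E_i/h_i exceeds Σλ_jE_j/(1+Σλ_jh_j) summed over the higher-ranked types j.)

No

On berries and roots alone, R = ΣλE/(1+Σλh) = 1109/10.02 = 110.7 kJ/min.
Profitability of carrion scraps: 480/13 = 36.92 kJ/min.
36.92 < 110.7, so adding carrion scraps would lower the average — exclude it.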